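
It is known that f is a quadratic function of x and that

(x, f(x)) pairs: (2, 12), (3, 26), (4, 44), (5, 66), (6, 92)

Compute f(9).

194

Write f(x) = ax² + bx + c; the 5 given values yield a linear system in the 3 coefficients.
Solving, f(x) = 2x² + 4x - 4.
Then f(9) = 194.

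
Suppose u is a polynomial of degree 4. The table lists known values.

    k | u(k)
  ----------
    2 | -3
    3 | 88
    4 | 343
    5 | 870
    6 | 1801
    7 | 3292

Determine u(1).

-14

Write u(k) = ak^4 + bk³ + ck² + dk + e; the 6 given values yield a linear system in the 5 coefficients.
Solving, u(k) = k^4 + 4k³ - 9k² - 5k - 5.
Then u(1) = -14.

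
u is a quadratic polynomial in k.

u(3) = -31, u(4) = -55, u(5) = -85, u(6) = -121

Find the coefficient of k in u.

First differences: -24, -30, -36. Second differences: -6, -6.
Level-2 differences are constant, so u has degree 2.
Fitting a degree-2 polynomial gives u(k) = -3k² - 3k + 5.
The coefficient of k is -3.

-3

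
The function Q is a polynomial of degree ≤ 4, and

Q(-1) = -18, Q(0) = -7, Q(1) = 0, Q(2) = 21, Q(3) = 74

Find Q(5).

348

Write Q(n) = an^4 + bn³ + cn² + dn + e; the 5 given values yield a linear system in the 5 coefficients.
Solving, the leading coefficient vanishes, and Q(n) = 3n³ - 2n² + 6n - 7.
Then Q(5) = 348.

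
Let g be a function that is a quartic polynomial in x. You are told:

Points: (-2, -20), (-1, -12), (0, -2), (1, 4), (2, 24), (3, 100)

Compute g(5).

708

Write g(x) = ax^4 + bx³ + cx² + dx + e; the 6 given values yield a linear system in the 5 coefficients.
Solving, g(x) = x^4 + x³ - 3x² + 7x - 2.
Then g(5) = 708.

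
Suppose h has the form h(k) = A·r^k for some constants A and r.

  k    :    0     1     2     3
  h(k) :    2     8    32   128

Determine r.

4

Consecutive ratio: 8/2 = 4, and 32/8 = 4, so r = 4.
Then A·4^0 = 2 gives A = 2, and h(k) = 2·4^k.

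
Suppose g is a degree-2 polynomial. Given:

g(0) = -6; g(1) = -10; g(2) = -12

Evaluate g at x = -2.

8

Write g(x) = ax² + bx + c; the 3 given values yield a linear system in the 3 coefficients.
Solving, g(x) = x² - 5x - 6.
Then g(-2) = 8.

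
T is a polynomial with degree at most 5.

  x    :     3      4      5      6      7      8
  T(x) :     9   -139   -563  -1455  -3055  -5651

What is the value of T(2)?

25

First differences: -148, -424, -892, -1600, -2596. Second differences: -276, -468, -708, -996. Third differences: -192, -240, -288. Fourth differences: -48, -48.
Level-4 differences are constant, so T has degree 4.
Fitting a degree-4 polynomial gives T(x) = -2x^4 + 4x³ + 8x² - 2x - 3.
Then T(2) = 25.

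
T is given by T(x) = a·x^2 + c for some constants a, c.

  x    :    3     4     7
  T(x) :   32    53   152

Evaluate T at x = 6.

113

From T(3) = 32 and T(4) = 53: 9a + c = 32 and 16a + c = 53.
Subtracting: 7a = 21, so a = 3; then c = 32 − 3·9 = 5.
So T(x) = 3x² + 5, and T(6) = 113.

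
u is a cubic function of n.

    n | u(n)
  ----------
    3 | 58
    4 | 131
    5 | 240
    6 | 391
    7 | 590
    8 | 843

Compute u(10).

First differences: 73, 109, 151, 199, 253. Second differences: 36, 42, 48, 54. Third differences: 6, 6, 6.
Level-3 differences are constant, so u has degree 3.
Fitting a degree-3 polynomial gives u(n) = n³ + 6n² - 6n - 5.
Then u(10) = 1535.

1535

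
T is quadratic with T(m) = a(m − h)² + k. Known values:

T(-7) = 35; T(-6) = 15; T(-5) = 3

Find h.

First differences -20, -12; second difference 8 = 2a, so a = 4.
Expanding, the m-coefficient is −2ah = -8h; matching it to the data gives h = -4, and then k = -1.
So T(m) = 4(m + 4)² − 1.
Hence h = -4.

-4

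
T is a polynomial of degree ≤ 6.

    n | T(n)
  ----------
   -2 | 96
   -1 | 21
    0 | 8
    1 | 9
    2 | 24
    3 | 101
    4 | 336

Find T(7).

3669

First differences: -75, -13, 1, 15, 77, 235. Second differences: 62, 14, 14, 62, 158. Third differences: -48, 0, 48, 96. Fourth differences: 48, 48, 48.
Level-4 differences are constant, so T has degree 4.
Fitting a degree-4 polynomial gives T(n) = 2n^4 - 4n³ + 5n² - 2n + 8.
Then T(7) = 3669.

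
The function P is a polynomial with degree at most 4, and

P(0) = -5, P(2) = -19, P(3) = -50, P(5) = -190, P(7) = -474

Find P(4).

Write P(x) = ax^4 + bx³ + cx² + dx + e; the 5 given values yield a linear system in the 5 coefficients.
Solving, the leading coefficient vanishes, and P(x) = -x³ - 3x² + 3x - 5.
Then P(4) = -105.

-105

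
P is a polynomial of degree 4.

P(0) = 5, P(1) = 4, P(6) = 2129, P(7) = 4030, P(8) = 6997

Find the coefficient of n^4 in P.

Write P(n) = an^4 + bn³ + cn² + dn + e; the 5 given values yield a linear system in the 5 coefficients.
Solving, P(n) = 2n^4 - 3n³ + 6n² - 6n + 5.
The coefficient of n^4 is 2.

2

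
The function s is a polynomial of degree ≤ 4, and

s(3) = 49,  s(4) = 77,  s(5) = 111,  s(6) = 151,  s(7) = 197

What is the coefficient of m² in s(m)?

First differences: 28, 34, 40, 46. Second differences: 6, 6, 6.
Level-2 differences are constant, so s has degree 2.
Fitting a degree-2 polynomial gives s(m) = 3m² + 7m + 1.
The coefficient of m² is 3.

3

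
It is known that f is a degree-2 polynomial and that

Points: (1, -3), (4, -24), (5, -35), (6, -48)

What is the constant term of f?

0

Write f(t) = at² + bt + c; the 4 given values yield a linear system in the 3 coefficients.
Solving, f(t) = -t² - 2t.
The constant term is f(0) = 0.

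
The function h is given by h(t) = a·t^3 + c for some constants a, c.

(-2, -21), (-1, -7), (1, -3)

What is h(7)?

681

From h(-2) = -21 and h(-1) = -7: -8a + c = -21 and -1a + c = -7.
Subtracting: 7a = 14, so a = 2; then c = -21 − 2·(-8) = -5.
So h(t) = 2t³ − 5, and h(7) = 681.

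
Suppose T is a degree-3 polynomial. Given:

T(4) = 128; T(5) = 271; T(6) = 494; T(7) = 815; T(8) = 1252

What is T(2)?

First differences: 143, 223, 321, 437. Second differences: 80, 98, 116. Third differences: 18, 18.
Level-3 differences are constant, so T has degree 3.
Fitting a degree-3 polynomial gives T(x) = 3x³ - 5x² + 5x - 4.
Then T(2) = 10.

10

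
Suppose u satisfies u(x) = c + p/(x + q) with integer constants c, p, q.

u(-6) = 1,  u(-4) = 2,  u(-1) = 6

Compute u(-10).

(u(x) − c)(x + q) = p for each data point; the three points give a linear system in c and q, then p follows.
Solving: c = -2, q = -2, p = -24, so u(x) = -2 − 24/(x − 2).
Then u(-10) = -2 − 24/(-12) = 0.

0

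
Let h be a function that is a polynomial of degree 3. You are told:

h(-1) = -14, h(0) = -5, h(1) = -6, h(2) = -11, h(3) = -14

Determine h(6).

49

First differences: 9, -1, -5, -3. Second differences: -10, -4, 2. Third differences: 6, 6.
Level-3 differences are constant, so h has degree 3.
Fitting a degree-3 polynomial gives h(n) = n³ - 5n² + 3n - 5.
Then h(6) = 49.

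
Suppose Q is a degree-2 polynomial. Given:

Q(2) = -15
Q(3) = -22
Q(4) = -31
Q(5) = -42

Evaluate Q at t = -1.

First differences: -7, -9, -11. Second differences: -2, -2.
Level-2 differences are constant, so Q has degree 2.
Fitting a degree-2 polynomial gives Q(t) = -t² - 2t - 7.
Then Q(-1) = -6.

-6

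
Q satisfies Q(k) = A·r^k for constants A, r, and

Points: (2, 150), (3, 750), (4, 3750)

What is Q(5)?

Consecutive ratio: 750/150 = 5, and 3750/750 = 5, so r = 5.
Then A·5^2 = 150 gives A = 6, and Q(k) = 6·5^k.
Q(5) = 6·5^5 = 18750.

18750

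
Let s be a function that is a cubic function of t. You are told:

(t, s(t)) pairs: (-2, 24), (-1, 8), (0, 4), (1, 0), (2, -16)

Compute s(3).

-56

First differences: -16, -4, -4, -16. Second differences: 12, 0, -12. Third differences: -12, -12.
Level-3 differences are constant, so s has degree 3.
Fitting a degree-3 polynomial gives s(t) = -2t³ - 2t + 4.
Then s(3) = -56.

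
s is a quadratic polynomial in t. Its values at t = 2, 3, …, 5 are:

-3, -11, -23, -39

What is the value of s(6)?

Write s(t) = at² + bt + c; the 4 given values yield a linear system in the 3 coefficients.
Solving, s(t) = -2t² + 2t + 1.
Then s(6) = -59.

-59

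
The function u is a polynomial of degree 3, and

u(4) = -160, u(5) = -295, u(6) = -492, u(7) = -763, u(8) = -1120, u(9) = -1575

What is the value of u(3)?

Write u(k) = ak³ + bk² + ck + d; the 6 given values yield a linear system in the 4 coefficients.
Solving, u(k) = -2k³ - k² - 4k.
Then u(3) = -75.

-75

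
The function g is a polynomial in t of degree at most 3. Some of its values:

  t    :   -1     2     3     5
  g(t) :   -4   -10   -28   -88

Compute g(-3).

-40

Write g(t) = at³ + bt² + ct + d; the 4 given values yield a linear system in the 4 coefficients.
Solving, the leading coefficient vanishes, and g(t) = -4t² + 2t + 2.
Then g(-3) = -40.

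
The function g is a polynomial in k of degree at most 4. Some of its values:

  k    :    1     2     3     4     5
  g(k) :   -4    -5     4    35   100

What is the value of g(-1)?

-20

Write g(k) = ak^4 + bk³ + ck² + dk + e; the 5 given values yield a linear system in the 5 coefficients.
Solving, the leading coefficient vanishes, and g(k) = 2k³ - 7k² + 6k - 5.
Then g(-1) = -20.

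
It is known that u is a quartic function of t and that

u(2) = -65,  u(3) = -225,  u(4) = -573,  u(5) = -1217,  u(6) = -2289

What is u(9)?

-9753

Write u(t) = at^4 + bt³ + ct² + dt + e; the 5 given values yield a linear system in the 5 coefficients.
Solving, u(t) = -t^4 - 4t³ - 3t² - 4t + 3.
Then u(9) = -9753.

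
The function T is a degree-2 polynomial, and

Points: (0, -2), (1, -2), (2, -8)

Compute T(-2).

-20

Write T(k) = ak² + bk + c; the 3 given values yield a linear system in the 3 coefficients.
Solving, T(k) = -3k² + 3k - 2.
Then T(-2) = -20.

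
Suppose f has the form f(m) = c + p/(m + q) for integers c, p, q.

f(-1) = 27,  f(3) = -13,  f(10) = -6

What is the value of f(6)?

(f(m) − c)(m + q) = p for each data point; the three points give a linear system in c and q, then p follows.
Solving: c = -3, q = 0, p = -30, so f(m) = -3 − 30/(m + 0).
Then f(6) = -3 − 30/6 = -8.

-8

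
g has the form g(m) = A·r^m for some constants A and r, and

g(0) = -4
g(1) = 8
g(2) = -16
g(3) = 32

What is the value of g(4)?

Consecutive ratio: 8/(-4) = -2, and -16/8 = -2, so r = -2.
Then A·(-2)^0 = -4 gives A = -4, and g(m) = -4·(-2)^m.
g(4) = -4·(-2)^4 = -64.

-64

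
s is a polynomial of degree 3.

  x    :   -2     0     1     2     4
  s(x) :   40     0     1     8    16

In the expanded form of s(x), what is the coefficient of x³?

-1

Write s(x) = ax³ + bx² + cx + d; the 5 given values yield a linear system in the 4 coefficients.
Solving, s(x) = -x³ + 6x² - 4x.
The coefficient of x³ is -1.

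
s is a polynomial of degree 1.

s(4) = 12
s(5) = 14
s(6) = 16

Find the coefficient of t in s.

First differences: 2, 2.
Level-1 differences are constant, so s has degree 1.
Fitting a degree-1 polynomial gives s(t) = 2t + 4.
The coefficient of t is 2.

2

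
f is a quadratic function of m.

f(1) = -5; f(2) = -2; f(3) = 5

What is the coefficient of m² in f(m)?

2

Write f(m) = am² + bm + c; the 3 given values yield a linear system in the 3 coefficients.
Solving, f(m) = 2m² - 3m - 4.
The coefficient of m² is 2.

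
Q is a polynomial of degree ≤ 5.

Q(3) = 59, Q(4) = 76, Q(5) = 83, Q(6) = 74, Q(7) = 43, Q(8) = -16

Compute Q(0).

First differences: 17, 7, -9, -31, -59. Second differences: -10, -16, -22, -28. Third differences: -6, -6, -6.
Level-3 differences are constant, so Q has degree 3.
Fitting a degree-3 polynomial gives Q(x) = -x³ + 7x² + 5x + 8.
Then Q(0) = 8.

8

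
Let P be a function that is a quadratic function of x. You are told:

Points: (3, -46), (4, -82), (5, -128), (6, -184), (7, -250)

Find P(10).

-508

Write P(x) = ax² + bx + c; the 5 given values yield a linear system in the 3 coefficients.
Solving, P(x) = -5x² - x + 2.
Then P(10) = -508.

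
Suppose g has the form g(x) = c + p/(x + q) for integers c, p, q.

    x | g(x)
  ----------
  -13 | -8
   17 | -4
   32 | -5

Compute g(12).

-3

(g(x) − c)(x + q) = p for each data point; the three points give a linear system in c and q, then p follows.
Solving: c = -6, q = -2, p = 30, so g(x) = -6 + 30/(x − 2).
Then g(12) = -6 + 30/10 = -3.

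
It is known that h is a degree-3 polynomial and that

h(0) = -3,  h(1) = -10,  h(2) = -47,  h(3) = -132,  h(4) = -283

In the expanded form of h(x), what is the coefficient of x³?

First differences: -7, -37, -85, -151. Second differences: -30, -48, -66. Third differences: -18, -18.
Level-3 differences are constant, so h has degree 3.
Fitting a degree-3 polynomial gives h(x) = -3x³ - 6x² + 2x - 3.
The coefficient of x³ is -3.

-3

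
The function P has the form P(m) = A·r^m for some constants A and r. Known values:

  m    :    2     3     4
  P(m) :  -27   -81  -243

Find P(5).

-729

Consecutive ratio: -81/(-27) = 3, and -243/(-81) = 3, so r = 3.
Then A·3^2 = -27 gives A = -3, and P(m) = -3·3^m.
P(5) = -3·3^5 = -729.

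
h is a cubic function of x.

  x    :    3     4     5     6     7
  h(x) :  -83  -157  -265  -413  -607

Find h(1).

First differences: -74, -108, -148, -194. Second differences: -34, -40, -46. Third differences: -6, -6.
Level-3 differences are constant, so h has degree 3.
Fitting a degree-3 polynomial gives h(x) = -x³ - 5x² - 2x - 5.
Then h(1) = -13.

-13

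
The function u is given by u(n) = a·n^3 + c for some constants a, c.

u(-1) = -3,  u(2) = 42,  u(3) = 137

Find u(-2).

From u(-1) = -3 and u(2) = 42: -1a + c = -3 and 8a + c = 42.
Subtracting: 9a = 45, so a = 5; then c = -3 − 5·(-1) = 2.
So u(n) = 5n³ + 2, and u(-2) = -38.

-38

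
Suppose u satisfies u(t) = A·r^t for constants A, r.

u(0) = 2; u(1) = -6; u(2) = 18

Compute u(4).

162

Consecutive ratio: -6/2 = -3, and 18/(-6) = -3, so r = -3.
Then A·(-3)^0 = 2 gives A = 2, and u(t) = 2·(-3)^t.
u(4) = 2·(-3)^4 = 162.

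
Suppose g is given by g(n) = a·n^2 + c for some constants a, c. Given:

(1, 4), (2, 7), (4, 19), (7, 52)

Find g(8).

67

From g(1) = 4 and g(2) = 7: 1a + c = 4 and 4a + c = 7.
Subtracting: 3a = 3, so a = 1; then c = 4 − 1·1 = 3.
So g(n) = 1n² + 3, and g(8) = 67.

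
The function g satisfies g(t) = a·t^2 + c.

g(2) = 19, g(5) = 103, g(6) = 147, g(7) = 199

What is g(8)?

259

From g(2) = 19 and g(5) = 103: 4a + c = 19 and 25a + c = 103.
Subtracting: 21a = 84, so a = 4; then c = 19 − 4·4 = 3.
So g(t) = 4t² + 3, and g(8) = 259.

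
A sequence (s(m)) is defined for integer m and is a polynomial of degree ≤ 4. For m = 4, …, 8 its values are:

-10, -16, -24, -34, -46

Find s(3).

-6

First differences: -6, -8, -10, -12. Second differences: -2, -2, -2.
Level-2 differences are constant, so s has degree 2.
Fitting a degree-2 polynomial gives s(m) = -m² + 3m - 6.
Then s(3) = -6.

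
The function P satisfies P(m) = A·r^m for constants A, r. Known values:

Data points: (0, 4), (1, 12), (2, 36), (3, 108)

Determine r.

3

Consecutive ratio: 12/4 = 3, and 36/12 = 3, so r = 3.
Then A·3^0 = 4 gives A = 4, and P(m) = 4·3^m.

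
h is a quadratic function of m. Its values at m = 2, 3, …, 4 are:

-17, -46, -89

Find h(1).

-2

Write h(m) = am² + bm + c; the 3 given values yield a linear system in the 3 coefficients.
Solving, h(m) = -7m² + 6m - 1.
Then h(1) = -2.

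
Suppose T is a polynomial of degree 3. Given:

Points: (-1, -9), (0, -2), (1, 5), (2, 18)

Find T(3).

Write T(t) = at³ + bt² + ct + d; the 4 given values yield a linear system in the 4 coefficients.
Solving, T(t) = t³ + 6t - 2.
Then T(3) = 43.

43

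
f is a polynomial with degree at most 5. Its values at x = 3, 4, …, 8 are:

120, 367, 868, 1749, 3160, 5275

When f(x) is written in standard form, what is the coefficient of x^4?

1

First differences: 247, 501, 881, 1411, 2115. Second differences: 254, 380, 530, 704. Third differences: 126, 150, 174. Fourth differences: 24, 24.
Level-4 differences are constant, so f has degree 4.
Fitting a degree-4 polynomial gives f(x) = x^4 + 3x³ - 6x² + 3x + 3.
The coefficient of x^4 is 1.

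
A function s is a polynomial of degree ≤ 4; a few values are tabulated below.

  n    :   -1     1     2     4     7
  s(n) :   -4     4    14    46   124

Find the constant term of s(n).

Write s(n) = an^4 + bn³ + cn² + dn + e; the 5 given values yield a linear system in the 5 coefficients.
Solving, the top 2 coefficients vanish, and s(n) = 2n² + 4n - 2.
The constant term is s(0) = -2.

-2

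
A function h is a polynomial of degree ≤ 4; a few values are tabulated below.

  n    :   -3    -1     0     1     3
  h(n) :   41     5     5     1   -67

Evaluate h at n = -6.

365

Write h(n) = an^4 + bn³ + cn² + dn + e; the 5 given values yield a linear system in the 5 coefficients.
Solving, the leading coefficient vanishes, and h(n) = -2n³ - 2n² + 5.
Then h(-6) = 365.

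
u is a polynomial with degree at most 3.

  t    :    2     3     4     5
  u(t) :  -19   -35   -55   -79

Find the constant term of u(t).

First differences: -16, -20, -24. Second differences: -4, -4.
Level-2 differences are constant, so u has degree 2.
Fitting a degree-2 polynomial gives u(t) = -2t² - 6t + 1.
The constant term is u(0) = 1.

1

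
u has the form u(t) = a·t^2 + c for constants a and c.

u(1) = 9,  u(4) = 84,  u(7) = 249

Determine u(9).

From u(1) = 9 and u(4) = 84: 1a + c = 9 and 16a + c = 84.
Subtracting: 15a = 75, so a = 5; then c = 9 − 5·1 = 4.
So u(t) = 5t² + 4, and u(9) = 409.

409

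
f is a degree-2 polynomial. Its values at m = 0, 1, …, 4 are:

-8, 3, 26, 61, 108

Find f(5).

First differences: 11, 23, 35, 47. Second differences: 12, 12, 12.
Level-2 differences are constant, so f has degree 2.
Extending the table by one column gives the next first difference 59, so f(5) = 108 + 59 = 167.

167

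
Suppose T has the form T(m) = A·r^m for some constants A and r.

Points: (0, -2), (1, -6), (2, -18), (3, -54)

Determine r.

Consecutive ratio: -6/(-2) = 3, and -18/(-6) = 3, so r = 3.
Then A·3^0 = -2 gives A = -2, and T(m) = -2·3^m.

3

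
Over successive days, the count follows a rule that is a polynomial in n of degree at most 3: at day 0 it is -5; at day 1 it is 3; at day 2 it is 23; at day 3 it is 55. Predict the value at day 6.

Write the value at n as f(n).
First differences: 8, 20, 32. Second differences: 12, 12.
Level-2 differences are constant, so f has degree 2.
Fitting a degree-2 polynomial gives f(n) = 6n² + 2n - 5.
Then f(6) = 223.

223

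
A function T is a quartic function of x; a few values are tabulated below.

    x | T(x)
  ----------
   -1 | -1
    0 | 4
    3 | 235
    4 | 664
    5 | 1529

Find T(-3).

Write T(x) = ax^4 + bx³ + cx² + dx + e; the 5 given values yield a linear system in the 5 coefficients.
Solving, T(x) = 2x^4 + 2x³ + 5x + 4.
Then T(-3) = 97.

97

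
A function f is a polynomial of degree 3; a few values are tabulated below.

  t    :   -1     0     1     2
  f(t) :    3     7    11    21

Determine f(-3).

-29

Write f(t) = at³ + bt² + ct + d; the 4 given values yield a linear system in the 4 coefficients.
Solving, f(t) = t³ + 3t + 7.
Then f(-3) = -29.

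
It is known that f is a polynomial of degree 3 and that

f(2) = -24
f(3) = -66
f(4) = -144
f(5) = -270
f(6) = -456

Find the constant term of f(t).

First differences: -42, -78, -126, -186. Second differences: -36, -48, -60. Third differences: -12, -12.
Level-3 differences are constant, so f has degree 3.
Fitting a degree-3 polynomial gives f(t) = -2t³ - 4t.
The constant term is f(0) = 0.

0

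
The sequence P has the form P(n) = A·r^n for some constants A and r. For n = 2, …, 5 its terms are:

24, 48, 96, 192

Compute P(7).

Consecutive ratio: 48/24 = 2, and 96/48 = 2, so r = 2.
Then A·2^2 = 24 gives A = 6, and P(n) = 6·2^n.
P(7) = 6·2^7 = 768.

768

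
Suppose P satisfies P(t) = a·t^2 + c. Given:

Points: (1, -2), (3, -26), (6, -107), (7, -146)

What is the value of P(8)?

From P(1) = -2 and P(3) = -26: 1a + c = -2 and 9a + c = -26.
Subtracting: 8a = -24, so a = -3; then c = -2 − (-3)·1 = 1.
So P(t) = -3t² + 1, and P(8) = -191.

-191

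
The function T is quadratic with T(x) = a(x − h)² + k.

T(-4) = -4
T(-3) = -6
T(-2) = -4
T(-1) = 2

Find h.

-3

First differences -2, 2, 6; second difference 4 = 2a, so a = 2.
Expanding, the x-coefficient is −2ah = -4h; matching it to the data gives h = -3, and then k = -6.
So T(x) = 2(x + 3)² − 6.
Hence h = -3.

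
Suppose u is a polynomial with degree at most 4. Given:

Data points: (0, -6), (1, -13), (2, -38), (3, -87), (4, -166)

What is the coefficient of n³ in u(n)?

-1

First differences: -7, -25, -49, -79. Second differences: -18, -24, -30. Third differences: -6, -6.
Level-3 differences are constant, so u has degree 3.
Fitting a degree-3 polynomial gives u(n) = -n³ - 6n² - 6.
The coefficient of n³ is -1.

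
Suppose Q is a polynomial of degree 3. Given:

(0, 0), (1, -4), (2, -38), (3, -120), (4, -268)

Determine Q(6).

-834

Write Q(m) = am³ + bm² + cm + d; the 5 given values yield a linear system in the 4 coefficients.
Solving, Q(m) = -3m³ - 6m² + 5m.
Then Q(6) = -834.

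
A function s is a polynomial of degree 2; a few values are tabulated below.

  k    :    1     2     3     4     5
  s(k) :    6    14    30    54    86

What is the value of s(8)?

Write s(k) = ak² + bk + c; the 5 given values yield a linear system in the 3 coefficients.
Solving, s(k) = 4k² - 4k + 6.
Then s(8) = 230.

230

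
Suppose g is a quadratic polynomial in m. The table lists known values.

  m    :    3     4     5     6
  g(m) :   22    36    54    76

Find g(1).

6

Write g(m) = am² + bm + c; the 4 given values yield a linear system in the 3 coefficients.
Solving, g(m) = 2m² + 4.
Then g(1) = 6.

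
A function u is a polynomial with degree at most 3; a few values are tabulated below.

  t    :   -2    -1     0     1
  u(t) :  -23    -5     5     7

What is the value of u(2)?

1

First differences: 18, 10, 2. Second differences: -8, -8.
Level-2 differences are constant, so u has degree 2.
Fitting a degree-2 polynomial gives u(t) = -4t² + 6t + 5.
Then u(2) = 1.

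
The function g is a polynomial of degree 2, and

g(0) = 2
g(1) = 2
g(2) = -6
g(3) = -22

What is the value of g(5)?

-78

Write g(t) = at² + bt + c; the 4 given values yield a linear system in the 3 coefficients.
Solving, g(t) = -4t² + 4t + 2.
Then g(5) = -78.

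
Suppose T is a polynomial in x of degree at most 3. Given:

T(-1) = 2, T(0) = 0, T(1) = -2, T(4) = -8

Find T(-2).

4

Write T(x) = ax³ + bx² + cx + d; the 4 given values yield a linear system in the 4 coefficients.
Solving, the top 2 coefficients vanish, and T(x) = -2x.
Then T(-2) = 4.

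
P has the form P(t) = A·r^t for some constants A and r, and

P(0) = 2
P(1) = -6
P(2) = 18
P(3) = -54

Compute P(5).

-486

Consecutive ratio: -6/2 = -3, and 18/(-6) = -3, so r = -3.
Then A·(-3)^0 = 2 gives A = 2, and P(t) = 2·(-3)^t.
P(5) = 2·(-3)^5 = -486.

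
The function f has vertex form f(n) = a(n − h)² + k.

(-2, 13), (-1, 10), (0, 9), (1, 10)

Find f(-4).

First differences -3, -1, 1; second difference 2 = 2a, so a = 1.
Expanding, the n-coefficient is −2ah = -2h; matching it to the data gives h = 0, and then k = 9.
So f(n) = 1(n + 0)² + 9.
f(-4) = 1·(-4)² + 9 = 25.

25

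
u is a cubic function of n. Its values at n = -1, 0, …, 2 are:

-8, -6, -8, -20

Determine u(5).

-176

Write u(n) = an³ + bn² + cn + d; the 4 given values yield a linear system in the 4 coefficients.
Solving, u(n) = -n³ - 2n² + n - 6.
Then u(5) = -176.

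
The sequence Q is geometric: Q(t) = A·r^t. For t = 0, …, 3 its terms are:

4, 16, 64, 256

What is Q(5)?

Consecutive ratio: 16/4 = 4, and 64/16 = 4, so r = 4.
Then A·4^0 = 4 gives A = 4, and Q(t) = 4·4^t.
Q(5) = 4·4^5 = 4096.

4096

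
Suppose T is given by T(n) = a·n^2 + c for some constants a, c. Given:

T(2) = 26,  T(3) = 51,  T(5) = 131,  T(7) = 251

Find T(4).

86

From T(2) = 26 and T(3) = 51: 4a + c = 26 and 9a + c = 51.
Subtracting: 5a = 25, so a = 5; then c = 26 − 5·4 = 6.
So T(n) = 5n² + 6, and T(4) = 86.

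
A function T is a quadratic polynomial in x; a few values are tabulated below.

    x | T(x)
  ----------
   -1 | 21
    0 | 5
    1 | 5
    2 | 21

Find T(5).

Write T(x) = ax² + bx + c; the 4 given values yield a linear system in the 3 coefficients.
Solving, T(x) = 8x² - 8x + 5.
Then T(5) = 165.

165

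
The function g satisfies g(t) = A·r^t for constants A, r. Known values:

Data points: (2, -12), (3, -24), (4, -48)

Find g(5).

-96

Consecutive ratio: -24/(-12) = 2, and -48/(-24) = 2, so r = 2.
Then A·2^2 = -12 gives A = -3, and g(t) = -3·2^t.
g(5) = -3·2^5 = -96.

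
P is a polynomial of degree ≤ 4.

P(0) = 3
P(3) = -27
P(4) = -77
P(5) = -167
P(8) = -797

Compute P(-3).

Write P(m) = am^4 + bm³ + cm² + dm + e; the 5 given values yield a linear system in the 5 coefficients.
Solving, the leading coefficient vanishes, and P(m) = -2m³ + 4m² - 4m + 3.
Then P(-3) = 105.

105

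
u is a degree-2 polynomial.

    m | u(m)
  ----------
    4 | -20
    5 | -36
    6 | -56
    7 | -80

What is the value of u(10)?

-176

First differences: -16, -20, -24. Second differences: -4, -4.
Level-2 differences are constant, so u has degree 2.
Fitting a degree-2 polynomial gives u(m) = -2m² + 2m + 4.
Then u(10) = -176.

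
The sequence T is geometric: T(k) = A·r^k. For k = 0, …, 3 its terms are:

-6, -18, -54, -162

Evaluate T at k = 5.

Consecutive ratio: -18/(-6) = 3, and -54/(-18) = 3, so r = 3.
Then A·3^0 = -6 gives A = -6, and T(k) = -6·3^k.
T(5) = -6·3^5 = -1458.

-1458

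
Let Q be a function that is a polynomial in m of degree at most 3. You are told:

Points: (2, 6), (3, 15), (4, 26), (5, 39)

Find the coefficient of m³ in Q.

0

First differences: 9, 11, 13. Second differences: 2, 2.
Level-2 differences are constant, so Q has degree 2.
Fitting a degree-2 polynomial gives Q(m) = m² + 4m - 6.
The coefficient of m³ is 0.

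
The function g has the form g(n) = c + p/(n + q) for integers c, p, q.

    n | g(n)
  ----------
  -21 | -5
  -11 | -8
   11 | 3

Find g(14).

(g(n) − c)(n + q) = p for each data point; the three points give a linear system in c and q, then p follows.
Solving: c = -2, q = 1, p = 60, so g(n) = -2 + 60/(n + 1).
Then g(14) = -2 + 60/15 = 2.

2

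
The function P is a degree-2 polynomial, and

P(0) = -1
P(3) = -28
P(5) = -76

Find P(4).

Write P(x) = ax² + bx + c; the 3 given values yield a linear system in the 3 coefficients.
Solving, P(x) = -3x² - 1.
Then P(4) = -49.

-49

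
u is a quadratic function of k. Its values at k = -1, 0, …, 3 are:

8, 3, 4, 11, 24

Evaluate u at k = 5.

68

Write u(k) = ak² + bk + c; the 5 given values yield a linear system in the 3 coefficients.
Solving, u(k) = 3k² - 2k + 3.
Then u(5) = 68.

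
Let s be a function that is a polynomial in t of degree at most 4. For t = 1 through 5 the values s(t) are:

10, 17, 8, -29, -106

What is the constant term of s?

-1

Write s(t) = at^4 + bt³ + ct² + dt + e; the 5 given values yield a linear system in the 5 coefficients.
Solving, the leading coefficient vanishes, and s(t) = -2t³ + 4t² + 9t - 1.
The constant term is s(0) = -1.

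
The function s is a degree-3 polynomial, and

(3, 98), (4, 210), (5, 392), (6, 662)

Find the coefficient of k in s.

8

Write s(k) = ak³ + bk² + ck + d; the 4 given values yield a linear system in the 4 coefficients.
Solving, s(k) = 3k³ - k² + 8k + 2.
The coefficient of k is 8.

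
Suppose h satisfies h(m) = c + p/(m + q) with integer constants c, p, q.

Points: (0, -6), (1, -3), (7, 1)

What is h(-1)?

(h(m) − c)(m + q) = p for each data point; the three points give a linear system in c and q, then p follows.
Solving: c = 3, q = 2, p = -18, so h(m) = 3 − 18/(m + 2).
Then h(-1) = 3 − 18/1 = -15.

-15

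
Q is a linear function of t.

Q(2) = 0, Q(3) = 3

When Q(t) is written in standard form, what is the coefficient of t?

Write Q(t) = at + b; the 2 given values yield a linear system in the 2 coefficients.
Solving, Q(t) = 3t - 6.
The coefficient of t is 3.

3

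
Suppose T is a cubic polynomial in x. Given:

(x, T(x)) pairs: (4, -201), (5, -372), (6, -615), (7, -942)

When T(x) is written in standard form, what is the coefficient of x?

5

Write T(x) = ax³ + bx² + cx + d; the 4 given values yield a linear system in the 4 coefficients.
Solving, T(x) = -2x³ - 6x² + 5x + 3.
The coefficient of x is 5.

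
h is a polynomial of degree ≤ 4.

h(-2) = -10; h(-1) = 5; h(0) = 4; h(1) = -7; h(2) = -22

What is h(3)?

First differences: 15, -1, -11, -15. Second differences: -16, -10, -4. Third differences: 6, 6.
Level-3 differences are constant, so h has degree 3.
Fitting a degree-3 polynomial gives h(n) = n³ - 5n² - 7n + 4.
Then h(3) = -35.

-35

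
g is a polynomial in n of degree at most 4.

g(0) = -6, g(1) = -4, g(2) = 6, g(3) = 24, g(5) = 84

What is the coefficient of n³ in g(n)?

0

Write g(n) = an^4 + bn³ + cn² + dn + e; the 5 given values yield a linear system in the 5 coefficients.
Solving, the top 2 coefficients vanish, and g(n) = 4n² - 2n - 6.
The coefficient of n³ is 0.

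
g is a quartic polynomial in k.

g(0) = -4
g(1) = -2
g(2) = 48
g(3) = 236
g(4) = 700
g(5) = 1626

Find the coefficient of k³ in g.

3

First differences: 2, 50, 188, 464, 926. Second differences: 48, 138, 276, 462. Third differences: 90, 138, 186. Fourth differences: 48, 48.
Level-4 differences are constant, so g has degree 4.
Fitting a degree-4 polynomial gives g(k) = 2k^4 + 3k³ + k² - 4k - 4.
The coefficient of k³ is 3.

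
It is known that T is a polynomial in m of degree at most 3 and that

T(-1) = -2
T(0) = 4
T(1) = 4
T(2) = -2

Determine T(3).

-14

Write T(m) = am³ + bm² + cm + d; the 4 given values yield a linear system in the 4 coefficients.
Solving, the leading coefficient vanishes, and T(m) = -3m² + 3m + 4.
Then T(3) = -14.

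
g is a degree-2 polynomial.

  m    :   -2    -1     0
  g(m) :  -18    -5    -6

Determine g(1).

Write g(m) = am² + bm + c; the 3 given values yield a linear system in the 3 coefficients.
Solving, g(m) = -7m² - 8m - 6.
Then g(1) = -21.

-21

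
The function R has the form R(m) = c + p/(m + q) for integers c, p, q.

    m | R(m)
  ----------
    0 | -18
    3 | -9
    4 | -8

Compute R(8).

(R(m) − c)(m + q) = p for each data point; the three points give a linear system in c and q, then p follows.
Solving: c = -3, q = 2, p = -30, so R(m) = -3 − 30/(m + 2).
Then R(8) = -3 − 30/10 = -6.

-6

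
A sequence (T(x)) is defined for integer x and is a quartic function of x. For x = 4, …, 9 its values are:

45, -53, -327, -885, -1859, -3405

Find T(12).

Write T(x) = ax^4 + bx³ + cx² + dx + e; the 6 given values yield a linear system in the 5 coefficients.
Solving, T(x) = -x^4 + 4x³ + 3x² - 3.
Then T(12) = -13395.

-13395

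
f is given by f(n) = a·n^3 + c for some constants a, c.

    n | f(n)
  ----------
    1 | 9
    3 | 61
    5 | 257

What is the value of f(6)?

From f(1) = 9 and f(3) = 61: 1a + c = 9 and 27a + c = 61.
Subtracting: 26a = 52, so a = 2; then c = 9 − 2·1 = 7.
So f(n) = 2n³ + 7, and f(6) = 439.

439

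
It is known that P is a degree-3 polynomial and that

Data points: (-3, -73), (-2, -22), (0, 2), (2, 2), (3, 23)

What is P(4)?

Write P(x) = ax³ + bx² + cx + d; the 5 given values yield a linear system in the 4 coefficients.
Solving, P(x) = 2x³ - 3x² - 2x + 2.
Then P(4) = 74.

74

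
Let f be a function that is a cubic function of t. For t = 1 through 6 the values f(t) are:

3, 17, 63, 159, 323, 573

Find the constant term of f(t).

First differences: 14, 46, 96, 164, 250. Second differences: 32, 50, 68, 86. Third differences: 18, 18, 18.
Level-3 differences are constant, so f has degree 3.
Fitting a degree-3 polynomial gives f(t) = 3t³ - 2t² - t + 3.
The constant term is f(0) = 3.

3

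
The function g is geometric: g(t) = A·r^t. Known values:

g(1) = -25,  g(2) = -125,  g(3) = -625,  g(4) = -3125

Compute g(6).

-78125

Consecutive ratio: -125/(-25) = 5, and -625/(-125) = 5, so r = 5.
Then A·5^1 = -25 gives A = -5, and g(t) = -5·5^t.
g(6) = -5·5^6 = -78125.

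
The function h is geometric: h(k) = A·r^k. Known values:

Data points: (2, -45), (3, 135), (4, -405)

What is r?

Consecutive ratio: 135/(-45) = -3, and -405/135 = -3, so r = -3.
Then A·(-3)^2 = -45 gives A = -5, and h(k) = -5·(-3)^k.

-3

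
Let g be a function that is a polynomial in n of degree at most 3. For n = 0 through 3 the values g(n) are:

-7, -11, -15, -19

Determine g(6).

-31

First differences: -4, -4, -4.
Level-1 differences are constant, so g has degree 1.
Fitting a degree-1 polynomial gives g(n) = -4n - 7.
Then g(6) = -31.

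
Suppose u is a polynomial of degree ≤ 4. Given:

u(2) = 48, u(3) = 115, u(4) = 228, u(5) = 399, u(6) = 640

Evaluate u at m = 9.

1903

First differences: 67, 113, 171, 241. Second differences: 46, 58, 70. Third differences: 12, 12.
Level-3 differences are constant, so u has degree 3.
Fitting a degree-3 polynomial gives u(m) = 2m³ + 5m² + 4m + 4.
Then u(9) = 1903.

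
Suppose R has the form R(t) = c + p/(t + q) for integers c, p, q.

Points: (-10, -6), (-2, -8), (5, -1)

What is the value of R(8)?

(R(t) − c)(t + q) = p for each data point; the three points give a linear system in c and q, then p follows.
Solving: c = -5, q = -2, p = 12, so R(t) = -5 + 12/(t − 2).
Then R(8) = -5 + 12/6 = -3.

-3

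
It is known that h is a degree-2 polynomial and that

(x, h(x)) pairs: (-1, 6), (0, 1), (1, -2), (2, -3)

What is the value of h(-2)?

First differences: -5, -3, -1. Second differences: 2, 2.
Level-2 differences are constant, so h has degree 2.
Fitting a degree-2 polynomial gives h(x) = x² - 4x + 1.
Then h(-2) = 13.

13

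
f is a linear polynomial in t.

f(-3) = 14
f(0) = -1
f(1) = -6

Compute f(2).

Write f(t) = at + b; the 3 given values yield a linear system in the 2 coefficients.
Solving, f(t) = -5t - 1.
Then f(2) = -11.

-11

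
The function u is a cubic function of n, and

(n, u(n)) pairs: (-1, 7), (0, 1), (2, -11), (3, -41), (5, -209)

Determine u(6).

Write u(n) = an³ + bn² + cn + d; the 5 given values yield a linear system in the 4 coefficients.
Solving, u(n) = -2n³ + 2n² - 2n + 1.
Then u(6) = -371.

-371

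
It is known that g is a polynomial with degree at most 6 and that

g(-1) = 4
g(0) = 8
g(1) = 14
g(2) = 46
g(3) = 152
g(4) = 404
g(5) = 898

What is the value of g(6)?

Write g(t) = at^6 + bt^5 + ct^4 + dt³ + et² + pt + q; the 7 given values yield a linear system in the 7 coefficients.
Solving, the top 2 coefficients vanish, and g(t) = t^4 + 2t³ + 3t + 8.
Then g(6) = 1754.

1754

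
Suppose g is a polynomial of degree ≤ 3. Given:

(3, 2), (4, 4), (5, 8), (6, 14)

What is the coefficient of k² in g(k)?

1

Write g(k) = ak³ + bk² + ck + d; the 4 given values yield a linear system in the 4 coefficients.
Solving, the leading coefficient vanishes, and g(k) = k² - 5k + 8.
The coefficient of k² is 1.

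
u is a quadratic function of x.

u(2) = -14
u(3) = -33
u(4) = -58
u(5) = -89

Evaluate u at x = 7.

First differences: -19, -25, -31. Second differences: -6, -6.
Level-2 differences are constant, so u has degree 2.
Fitting a degree-2 polynomial gives u(x) = -3x² - 4x + 6.
Then u(7) = -169.

-169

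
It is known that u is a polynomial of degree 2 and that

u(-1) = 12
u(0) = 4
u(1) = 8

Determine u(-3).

64

Write u(t) = at² + bt + c; the 3 given values yield a linear system in the 3 coefficients.
Solving, u(t) = 6t² - 2t + 4.
Then u(-3) = 64.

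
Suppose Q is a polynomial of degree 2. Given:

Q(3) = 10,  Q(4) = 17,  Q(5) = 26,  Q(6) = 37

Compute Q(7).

First differences: 7, 9, 11. Second differences: 2, 2.
Level-2 differences are constant, so Q has degree 2.
Extending the table by one column gives the next first difference 13, so Q(7) = 37 + 13 = 50.

50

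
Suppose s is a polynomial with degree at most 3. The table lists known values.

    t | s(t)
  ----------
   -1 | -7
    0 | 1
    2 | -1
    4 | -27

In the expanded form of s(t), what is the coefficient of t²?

-3

Write s(t) = at³ + bt² + ct + d; the 4 given values yield a linear system in the 4 coefficients.
Solving, the leading coefficient vanishes, and s(t) = -3t² + 5t + 1.
The coefficient of t² is -3.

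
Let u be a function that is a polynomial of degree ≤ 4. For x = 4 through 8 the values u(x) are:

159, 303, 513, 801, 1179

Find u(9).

First differences: 144, 210, 288, 378. Second differences: 66, 78, 90. Third differences: 12, 12.
Level-3 differences are constant, so u has degree 3.
Fitting a degree-3 polynomial gives u(x) = 2x³ + 3x² - 5x + 3.
Then u(9) = 1659.

1659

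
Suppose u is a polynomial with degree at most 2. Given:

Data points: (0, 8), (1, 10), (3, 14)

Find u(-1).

6

Write u(k) = ak² + bk + c; the 3 given values yield a linear system in the 3 coefficients.
Solving, the leading coefficient vanishes, and u(k) = 2k + 8.
Then u(-1) = 6.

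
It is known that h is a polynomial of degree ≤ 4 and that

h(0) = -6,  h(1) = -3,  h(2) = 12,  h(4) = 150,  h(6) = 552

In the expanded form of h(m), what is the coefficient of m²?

Write h(m) = am^4 + bm³ + cm² + dm + e; the 5 given values yield a linear system in the 5 coefficients.
Solving, the leading coefficient vanishes, and h(m) = 3m³ - 3m² + 3m - 6.
The coefficient of m² is -3.

-3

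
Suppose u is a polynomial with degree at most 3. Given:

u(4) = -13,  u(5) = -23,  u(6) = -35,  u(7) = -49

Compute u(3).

-5

First differences: -10, -12, -14. Second differences: -2, -2.
Level-2 differences are constant, so u has degree 2.
Fitting a degree-2 polynomial gives u(n) = -n² - n + 7.
Then u(3) = -5.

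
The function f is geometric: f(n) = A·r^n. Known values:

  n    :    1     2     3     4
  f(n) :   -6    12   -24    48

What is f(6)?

192

Consecutive ratio: 12/(-6) = -2, and -24/12 = -2, so r = -2.
Then A·(-2)^1 = -6 gives A = 3, and f(n) = 3·(-2)^n.
f(6) = 3·(-2)^6 = 192.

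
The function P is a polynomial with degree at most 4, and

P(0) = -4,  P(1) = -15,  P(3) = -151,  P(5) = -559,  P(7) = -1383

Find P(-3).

17

Write P(k) = ak^4 + bk³ + ck² + dk + e; the 5 given values yield a linear system in the 5 coefficients.
Solving, the leading coefficient vanishes, and P(k) = -3k³ - 7k² - k - 4.
Then P(-3) = 17.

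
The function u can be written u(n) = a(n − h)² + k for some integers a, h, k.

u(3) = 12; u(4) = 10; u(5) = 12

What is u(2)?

First differences -2, 2; second difference 4 = 2a, so a = 2.
Expanding, the n-coefficient is −2ah = -4h; matching it to the data gives h = 4, and then k = 10.
So u(n) = 2(n − 4)² + 10.
u(2) = 2·(-2)² + 10 = 18.

18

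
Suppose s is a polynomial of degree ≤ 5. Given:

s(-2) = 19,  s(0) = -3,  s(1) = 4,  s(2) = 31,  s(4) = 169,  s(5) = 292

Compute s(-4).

49

Write s(m) = am^5 + bm^4 + cm³ + dm² + em + p; the 6 given values yield a linear system in the 6 coefficients.
Solving, the top 2 coefficients vanish, and s(m) = m³ + 7m² - m - 3.
Then s(-4) = 49.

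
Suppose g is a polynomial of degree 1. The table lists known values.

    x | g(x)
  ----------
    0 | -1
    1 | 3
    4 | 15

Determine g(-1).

Write g(x) = ax + b; the 3 given values yield a linear system in the 2 coefficients.
Solving, g(x) = 4x - 1.
Then g(-1) = -5.

-5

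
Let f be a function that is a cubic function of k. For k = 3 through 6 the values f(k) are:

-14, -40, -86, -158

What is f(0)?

Write f(k) = ak³ + bk² + ck + d; the 4 given values yield a linear system in the 4 coefficients.
Solving, f(k) = -k³ + 2k² - 3k + 4.
Then f(0) = 4.

4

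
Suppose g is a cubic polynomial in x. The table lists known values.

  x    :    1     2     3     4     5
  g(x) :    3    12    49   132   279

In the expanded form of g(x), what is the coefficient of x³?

First differences: 9, 37, 83, 147. Second differences: 28, 46, 64. Third differences: 18, 18.
Level-3 differences are constant, so g has degree 3.
Fitting a degree-3 polynomial gives g(x) = 3x³ - 4x² + 4.
The coefficient of x³ is 3.

3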